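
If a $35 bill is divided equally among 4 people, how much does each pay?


Total bill: $35
Number of people: 4
Each pays: $35 / 4 = $8.75

$8.75


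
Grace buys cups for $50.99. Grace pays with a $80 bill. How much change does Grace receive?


Start with the amount paid:
$80
Subtract the price:
$80 - $50.99 = $29.01

$29.01


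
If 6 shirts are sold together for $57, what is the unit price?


Total cost: $57
Number of items: 6
Unit price: $57 / 6 = $9.50

$9.50


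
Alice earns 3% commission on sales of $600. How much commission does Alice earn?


Convert rate to decimal:
3% = 0.03
Multiply by sales:
$600 x 0.03 = $18

$18


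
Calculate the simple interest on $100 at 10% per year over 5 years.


Use the formula I = P x R x T / 100
P x R x T = 100 x 10 x 5 = 5000
I = 5000 / 100 = $50

$50


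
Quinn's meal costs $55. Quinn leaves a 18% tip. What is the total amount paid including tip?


Calculate the tip:
18% of $55 = $9.90
Add tip to meal cost:
$55 + $9.90 = $64.90

$64.90


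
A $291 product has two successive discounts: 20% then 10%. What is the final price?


First discount:
20% of $291 = $58.20
Price after first discount:
$291 - $58.20 = $232.80
Second discount:
10% of $232.80 = $23.28
Final price:
$232.80 - $23.28 = $209.52

$209.52


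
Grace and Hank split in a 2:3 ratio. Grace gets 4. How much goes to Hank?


Find the multiplier:
4 / 2 = 2
Apply to Hank's share:
3 x 2 = 6

6


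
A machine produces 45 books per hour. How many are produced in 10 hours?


Production rate: 45 books per hour
Time: 10 hours
Total: 45 x 10 = 450 books

450 books


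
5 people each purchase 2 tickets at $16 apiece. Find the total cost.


Cost per person:
2 x $16 = $32
Group total:
5 x $32 = $160

$160


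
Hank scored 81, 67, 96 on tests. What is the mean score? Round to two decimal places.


Add the scores:
81 + 67 + 96 = 244
Divide by the number of tests:
244 / 3 = 81.3333... ≈ 81.33

81.33


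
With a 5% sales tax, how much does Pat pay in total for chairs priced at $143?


Calculate the tax:
5% of $143 = $7.15
Add tax to price:
$143 + $7.15 = $150.15

$150.15


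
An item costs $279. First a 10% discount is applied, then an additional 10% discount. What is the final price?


First discount:
10% of $279 = $27.90
Price after first discount:
$279 - $27.90 = $251.10
Second discount:
10% of $251.10 = $25.11
Final price:
$251.10 - $25.11 = $225.99

$225.99


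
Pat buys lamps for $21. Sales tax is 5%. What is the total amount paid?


Calculate the tax:
5% of $21 = $1.05
Add tax to price:
$21 + $1.05 = $22.05

$22.05


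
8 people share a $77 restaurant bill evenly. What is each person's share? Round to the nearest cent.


Total bill: $77
Number of people: 8
Each pays: $77 / 8 = $9.625 ≈ $9.63

$9.63


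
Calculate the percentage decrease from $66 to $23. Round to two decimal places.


Find the absolute change:
|23 - 66| = 43
Divide by original and multiply by 100:
43 / 66 x 100 = 65.1515...% ≈ 65.15%

65.15%


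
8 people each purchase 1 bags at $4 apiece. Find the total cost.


Cost per person:
1 x $4 = $4
Group total:
8 x $4 = $32

$32


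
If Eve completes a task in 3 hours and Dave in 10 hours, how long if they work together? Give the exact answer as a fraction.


Eve's rate: 1/3 of the job per hour
Dave's rate: 1/10 of the job per hour
Combined rate: 1/3 + 1/10 = 13/30 per hour
Time = 1 / (13/30) = 30/13 hours (≈ 2.31 hours)

30/13 hours


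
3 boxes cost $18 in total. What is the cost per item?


Total cost: $18
Number of items: 3
Unit price: $18 / 3 = $6

$6


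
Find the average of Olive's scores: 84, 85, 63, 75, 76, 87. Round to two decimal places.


Add the scores:
84 + 85 + 63 + 75 + 76 + 87 = 470
Divide by the number of tests:
470 / 6 = 78.3333... ≈ 78.33

78.33


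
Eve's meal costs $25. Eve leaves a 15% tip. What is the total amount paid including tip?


Calculate the tip:
15% of $25 = $3.75
Add tip to meal cost:
$25 + $3.75 = $28.75

$28.75


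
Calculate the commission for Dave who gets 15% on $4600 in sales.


Convert rate to decimal:
15% = 0.15
Multiply by sales:
$4600 x 0.15 = $690

$690


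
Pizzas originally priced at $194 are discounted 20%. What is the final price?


Calculate the discount amount:
20% of $194 = $38.80
Subtract from original:
$194 - $38.80 = $155.20

$155.20


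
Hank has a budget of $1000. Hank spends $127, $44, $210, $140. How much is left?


Add up expenses:
$127 + $44 + $210 + $140 = $521
Subtract from budget:
$1000 - $521 = $479

$479


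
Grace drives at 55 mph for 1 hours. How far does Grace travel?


Use the formula: distance = speed x time
Speed = 55 mph, Time = 1 hours
55 x 1 = 55 miles

55 miles


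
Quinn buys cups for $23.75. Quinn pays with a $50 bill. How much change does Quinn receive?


Start with the amount paid:
$50
Subtract the price:
$50 - $23.75 = $26.25

$26.25


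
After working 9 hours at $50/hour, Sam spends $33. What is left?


Calculate earnings:
9 x $50 = $450
Subtract spending:
$450 - $33 = $417

$417


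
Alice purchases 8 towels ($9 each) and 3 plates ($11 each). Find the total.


Cost of towels:
8 x $9 = $72
Cost of plates:
3 x $11 = $33
Add both:
$72 + $33 = $105

$105


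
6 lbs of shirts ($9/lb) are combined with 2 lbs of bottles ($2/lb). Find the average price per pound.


Cost of shirts:
6 x $9 = $54
Cost of bottles:
2 x $2 = $4
Total cost: $54 + $4 = $58
Total weight: 8 lbs
Average: $58 / 8 = $7.25/lb

$7.25/lb


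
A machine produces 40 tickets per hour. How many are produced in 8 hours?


Production rate: 40 tickets per hour
Time: 8 hours
Total: 40 x 8 = 320 tickets

320 tickets


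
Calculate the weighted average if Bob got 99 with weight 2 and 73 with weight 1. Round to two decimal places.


Weighted sum:
2 x 99 + 1 x 73 = 271
Total weight:
2 + 1 = 3
Weighted average:
271 / 3 = 90.3333... ≈ 90.33

90.33


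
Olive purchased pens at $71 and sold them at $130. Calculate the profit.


Selling price = $130
Cost price = $71
Profit = selling price - cost price:
Profit = $130 - $71 = $59

$59


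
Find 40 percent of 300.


Convert percentage to decimal:
40% = 0.4
Multiply:
300 x 0.4 = 120

120


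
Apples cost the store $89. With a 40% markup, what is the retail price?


Calculate the markup amount:
40% of $89 = $35.60
Add to cost:
$89 + $35.60 = $124.60

$124.60


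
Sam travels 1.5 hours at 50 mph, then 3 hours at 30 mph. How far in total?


Leg 1 distance:
50 x 1.5 = 75 miles
Leg 2 distance:
30 x 3 = 90 miles
Total distance:
75 + 90 = 165 miles

165 miles


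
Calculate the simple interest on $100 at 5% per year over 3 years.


Use the formula I = P x R x T / 100
P x R x T = 100 x 5 x 3 = 1500
I = 1500 / 100 = $15

$15


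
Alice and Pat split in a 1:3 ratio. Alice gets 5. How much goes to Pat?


Find the multiplier:
5 / 1 = 5
Apply to Pat's share:
3 x 5 = 15

15


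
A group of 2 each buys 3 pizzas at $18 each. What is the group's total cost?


Cost per person:
3 x $18 = $54
Group total:
2 x $54 = $108

$108


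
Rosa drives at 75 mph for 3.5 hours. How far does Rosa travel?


Use the formula: distance = speed x time
Speed = 75 mph, Time = 3.5 hours
75 x 3.5 = 262.5 miles

262.5 miles


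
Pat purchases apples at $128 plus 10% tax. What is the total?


Calculate the tax:
10% of $128 = $12.80
Add tax to price:
$128 + $12.80 = $140.80

$140.80


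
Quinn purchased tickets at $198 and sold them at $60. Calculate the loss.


Selling price = $60
Cost price = $198
Loss = cost price - selling price:
Loss = $198 - $60 = $138

$138


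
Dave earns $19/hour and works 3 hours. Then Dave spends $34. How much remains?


Calculate earnings:
3 x $19 = $57
Subtract spending:
$57 - $34 = $23

$23


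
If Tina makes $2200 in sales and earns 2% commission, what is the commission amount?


Convert rate to decimal:
2% = 0.02
Multiply by sales:
$2200 x 0.02 = $44

$44


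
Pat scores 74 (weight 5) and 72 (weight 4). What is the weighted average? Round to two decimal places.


Weighted sum:
5 x 74 + 4 x 72 = 658
Total weight:
5 + 4 = 9
Weighted average:
658 / 9 = 73.1111... ≈ 73.11

73.11


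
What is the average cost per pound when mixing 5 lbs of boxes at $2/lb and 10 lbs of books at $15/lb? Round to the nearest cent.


Cost of boxes:
5 x $2 = $10
Cost of books:
10 x $15 = $150
Total cost: $10 + $150 = $160
Total weight: 15 lbs
Average: $160 / 15 = $10.6666... ≈ $10.67/lb

$10.67/lb


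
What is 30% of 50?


Convert percentage to decimal:
30% = 0.3
Multiply:
50 x 0.3 = 15

15


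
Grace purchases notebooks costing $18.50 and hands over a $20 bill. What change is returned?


Start with the amount paid:
$20
Subtract the price:
$20 - $18.50 = $1.50

$1.50


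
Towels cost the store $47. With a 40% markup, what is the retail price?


Calculate the markup amount:
40% of $47 = $18.80
Add to cost:
$47 + $18.80 = $65.80

$65.80


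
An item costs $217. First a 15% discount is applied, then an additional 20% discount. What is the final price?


First discount:
15% of $217 = $32.55
Price after first discount:
$217 - $32.55 = $184.45
Second discount:
20% of $184.45 = $36.89
Final price:
$184.45 - $36.89 = $147.56

$147.56


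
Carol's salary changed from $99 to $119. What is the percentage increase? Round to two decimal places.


Find the absolute change:
|119 - 99| = 20
Divide by original and multiply by 100:
20 / 99 x 100 = 20.2020...% ≈ 20.2%

20.2%


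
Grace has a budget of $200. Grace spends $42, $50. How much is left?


Add up expenses:
$42 + $50 = $92
Subtract from budget:
$200 - $92 = $108

$108


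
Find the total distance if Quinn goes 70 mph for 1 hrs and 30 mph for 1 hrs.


Leg 1 distance:
70 x 1 = 70 miles
Leg 2 distance:
30 x 1 = 30 miles
Total distance:
70 + 30 = 100 miles

100 miles


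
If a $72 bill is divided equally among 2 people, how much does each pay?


Total bill: $72
Number of people: 2
Each pays: $72 / 2 = $36

$36


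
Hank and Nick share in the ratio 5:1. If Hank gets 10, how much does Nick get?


Find the multiplier:
10 / 5 = 2
Apply to Nick's share:
1 x 2 = 2

2


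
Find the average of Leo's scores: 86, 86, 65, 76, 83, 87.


Add the scores:
86 + 86 + 65 + 76 + 83 + 87 = 483
Divide by the number of tests:
483 / 6 = 80.5

80.5


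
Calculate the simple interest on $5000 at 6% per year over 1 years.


Use the formula I = P x R x T / 100
P x R x T = 5000 x 6 x 1 = 30000
I = 30000 / 100 = $300

$300


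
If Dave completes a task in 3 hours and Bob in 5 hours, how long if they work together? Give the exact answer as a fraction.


Dave's rate: 1/3 of the job per hour
Bob's rate: 1/5 of the job per hour
Combined rate: 1/3 + 1/5 = 8/15 per hour
Time = 1 / (8/15) = 15/8 hours (≈ 1.88 hours)

15/8 hours


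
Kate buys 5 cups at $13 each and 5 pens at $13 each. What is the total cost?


Cost of cups:
5 x $13 = $65
Cost of pens:
5 x $13 = $65
Add both:
$65 + $65 = $130

$130


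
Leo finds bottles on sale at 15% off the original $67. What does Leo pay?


Calculate the discount amount:
15% of $67 = $10.05
Subtract from original:
$67 - $10.05 = $56.95

$56.95


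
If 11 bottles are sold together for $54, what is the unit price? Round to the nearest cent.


Total cost: $54
Number of items: 11
Unit price: $54 / 11 = $4.9090... ≈ $4.91

$4.91


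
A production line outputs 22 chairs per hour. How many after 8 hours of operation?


Production rate: 22 chairs per hour
Time: 8 hours
Total: 22 x 8 = 176 chairs

176 chairs


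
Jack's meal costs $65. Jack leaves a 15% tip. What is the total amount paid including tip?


Calculate the tip:
15% of $65 = $9.75
Add tip to meal cost:
$65 + $9.75 = $74.75

$74.75


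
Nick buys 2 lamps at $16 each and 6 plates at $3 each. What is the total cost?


Cost of lamps:
2 x $16 = $32
Cost of plates:
6 x $3 = $18
Add both:
$32 + $18 = $50

$50


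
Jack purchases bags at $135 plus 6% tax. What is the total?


Calculate the tax:
6% of $135 = $8.10
Add tax to price:
$135 + $8.10 = $143.10

$143.10


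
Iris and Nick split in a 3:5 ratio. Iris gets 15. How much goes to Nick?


Find the multiplier:
15 / 3 = 5
Apply to Nick's share:
5 x 5 = 25

25


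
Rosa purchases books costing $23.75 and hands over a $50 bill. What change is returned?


Start with the amount paid:
$50
Subtract the price:
$50 - $23.75 = $26.25

$26.25


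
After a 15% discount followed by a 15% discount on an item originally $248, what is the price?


First discount:
15% of $248 = $37.20
Price after first discount:
$248 - $37.20 = $210.80
Second discount:
15% of $210.80 = $31.62
Final price:
$210.80 - $31.62 = $179.18

$179.18


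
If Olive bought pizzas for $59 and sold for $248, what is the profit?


Selling price = $248
Cost price = $59
Profit = selling price - cost price:
Profit = $248 - $59 = $189

$189


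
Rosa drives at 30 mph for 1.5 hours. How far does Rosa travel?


Use the formula: distance = speed x time
Speed = 30 mph, Time = 1.5 hours
30 x 1.5 = 45 miles

45 miles


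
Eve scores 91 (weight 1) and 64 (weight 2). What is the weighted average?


Weighted sum:
1 x 91 + 2 x 64 = 219
Total weight:
1 + 2 = 3
Weighted average:
219 / 3 = 73

73


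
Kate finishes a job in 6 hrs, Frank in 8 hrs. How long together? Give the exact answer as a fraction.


Kate's rate: 1/6 of the job per hour
Frank's rate: 1/8 of the job per hour
Combined rate: 1/6 + 1/8 = 7/24 per hour
Time = 1 / (7/24) = 24/7 hours (≈ 3.43 hours)

24/7 hours


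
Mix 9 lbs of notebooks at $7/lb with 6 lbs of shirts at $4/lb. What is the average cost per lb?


Cost of notebooks:
9 x $7 = $63
Cost of shirts:
6 x $4 = $24
Total cost: $63 + $24 = $87
Total weight: 15 lbs
Average: $87 / 15 = $5.80/lb

$5.80/lb


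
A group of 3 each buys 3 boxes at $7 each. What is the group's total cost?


Cost per person:
3 x $7 = $21
Group total:
3 x $21 = $63

$63


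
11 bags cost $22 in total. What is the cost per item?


Total cost: $22
Number of items: 11
Unit price: $22 / 11 = $2

$2


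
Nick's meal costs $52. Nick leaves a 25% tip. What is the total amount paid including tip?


Calculate the tip:
25% of $52 = $13
Add tip to meal cost:
$52 + $13 = $65

$65


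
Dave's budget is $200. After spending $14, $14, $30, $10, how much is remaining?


Add up expenses:
$14 + $14 + $30 + $10 = $68
Subtract from budget:
$200 - $68 = $132

$132


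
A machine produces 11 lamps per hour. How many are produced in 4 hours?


Production rate: 11 lamps per hour
Time: 4 hours
Total: 11 x 4 = 44 lamps

44 lamps


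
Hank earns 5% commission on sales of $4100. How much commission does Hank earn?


Convert rate to decimal:
5% = 0.05
Multiply by sales:
$4100 x 0.05 = $205

$205


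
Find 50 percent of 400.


Convert percentage to decimal:
50% = 0.5
Multiply:
400 x 0.5 = 200

200


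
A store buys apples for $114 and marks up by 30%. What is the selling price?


Calculate the markup amount:
30% of $114 = $34.20
Add to cost:
$114 + $34.20 = $148.20

$148.20


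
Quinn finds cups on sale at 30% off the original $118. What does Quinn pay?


Calculate the discount amount:
30% of $118 = $35.40
Subtract from original:
$118 - $35.40 = $82.60

$82.60


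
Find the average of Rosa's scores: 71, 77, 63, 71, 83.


Add the scores:
71 + 77 + 63 + 71 + 83 = 365
Divide by the number of tests:
365 / 5 = 73

73


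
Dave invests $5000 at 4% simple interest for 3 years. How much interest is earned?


Use the formula I = P x R x T / 100
P x R x T = 5000 x 4 x 3 = 60000
I = 60000 / 100 = $600

$600


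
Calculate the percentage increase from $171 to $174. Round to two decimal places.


Find the absolute change:
|174 - 171| = 3
Divide by original and multiply by 100:
3 / 171 x 100 = 1.7543...% ≈ 1.75%

1.75%


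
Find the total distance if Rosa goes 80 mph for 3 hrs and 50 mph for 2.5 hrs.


Leg 1 distance:
80 x 3 = 240 miles
Leg 2 distance:
50 x 2.5 = 125 miles
Total distance:
240 + 125 = 365 miles

365 miles


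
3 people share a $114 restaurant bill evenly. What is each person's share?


Total bill: $114
Number of people: 3
Each pays: $114 / 3 = $38

$38


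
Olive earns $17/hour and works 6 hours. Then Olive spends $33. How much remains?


Calculate earnings:
6 x $17 = $102
Subtract spending:
$102 - $33 = $69

$69


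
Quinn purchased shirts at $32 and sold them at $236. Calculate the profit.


Selling price = $236
Cost price = $32
Profit = selling price - cost price:
Profit = $236 - $32 = $204

$204


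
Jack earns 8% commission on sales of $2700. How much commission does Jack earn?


Convert rate to decimal:
8% = 0.08
Multiply by sales:
$2700 x 0.08 = $216

$216


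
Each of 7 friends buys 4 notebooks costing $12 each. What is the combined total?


Cost per person:
4 x $12 = $48
Group total:
7 x $48 = $336

$336


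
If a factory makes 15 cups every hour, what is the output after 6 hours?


Production rate: 15 cups per hour
Time: 6 hours
Total: 15 x 6 = 90 cups

90 cups


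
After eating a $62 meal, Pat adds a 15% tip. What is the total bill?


Calculate the tip:
15% of $62 = $9.30
Add tip to meal cost:
$62 + $9.30 = $71.30

$71.30


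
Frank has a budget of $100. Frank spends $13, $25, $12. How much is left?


Add up expenses:
$13 + $25 + $12 = $50
Subtract from budget:
$100 - $50 = $50

$50


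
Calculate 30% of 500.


Convert percentage to decimal:
30% = 0.3
Multiply:
500 x 0.3 = 150

150


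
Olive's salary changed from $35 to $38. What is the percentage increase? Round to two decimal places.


Find the absolute change:
|38 - 35| = 3
Divide by original and multiply by 100:
3 / 35 x 100 = 8.5714...% ≈ 8.57%

8.57%


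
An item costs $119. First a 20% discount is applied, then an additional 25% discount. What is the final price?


First discount:
20% of $119 = $23.80
Price after first discount:
$119 - $23.80 = $95.20
Second discount:
25% of $95.20 = $23.80
Final price:
$95.20 - $23.80 = $71.40

$71.40


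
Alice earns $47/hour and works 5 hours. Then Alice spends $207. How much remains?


Calculate earnings:
5 x $47 = $235
Subtract spending:
$235 - $207 = $28

$28


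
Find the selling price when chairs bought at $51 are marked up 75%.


Calculate the markup amount:
75% of $51 = $38.25
Add to cost:
$51 + $38.25 = $89.25

$89.25


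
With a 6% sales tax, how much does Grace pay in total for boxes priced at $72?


Calculate the tax:
6% of $72 = $4.32
Add tax to price:
$72 + $4.32 = $76.32

$76.32


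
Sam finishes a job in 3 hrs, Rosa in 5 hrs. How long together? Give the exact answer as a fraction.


Sam's rate: 1/3 of the job per hour
Rosa's rate: 1/5 of the job per hour
Combined rate: 1/3 + 1/5 = 8/15 per hour
Time = 1 / (8/15) = 15/8 hours (≈ 1.88 hours)

15/8 hours


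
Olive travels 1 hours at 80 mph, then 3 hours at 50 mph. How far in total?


Leg 1 distance:
80 x 1 = 80 miles
Leg 2 distance:
50 x 3 = 150 miles
Total distance:
80 + 150 = 230 miles

230 miles


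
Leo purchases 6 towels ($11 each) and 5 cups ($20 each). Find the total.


Cost of towels:
6 x $11 = $66
Cost of cups:
5 x $20 = $100
Add both:
$66 + $100 = $166

$166


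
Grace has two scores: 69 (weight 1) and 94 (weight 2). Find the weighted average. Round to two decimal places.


Weighted sum:
1 x 69 + 2 x 94 = 257
Total weight:
1 + 2 = 3
Weighted average:
257 / 3 = 85.6666... ≈ 85.67

85.67


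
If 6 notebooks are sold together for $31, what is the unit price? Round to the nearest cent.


Total cost: $31
Number of items: 6
Unit price: $31 / 6 = $5.1666... ≈ $5.17

$5.17


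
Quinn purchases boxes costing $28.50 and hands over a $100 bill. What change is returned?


Start with the amount paid:
$100
Subtract the price:
$100 - $28.50 = $71.50

$71.50


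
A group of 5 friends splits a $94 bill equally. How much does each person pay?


Total bill: $94
Number of people: 5
Each pays: $94 / 5 = $18.80

$18.80


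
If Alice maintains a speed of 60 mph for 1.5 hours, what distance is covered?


Use the formula: distance = speed x time
Speed = 60 mph, Time = 1.5 hours
60 x 1.5 = 90 miles

90 miles


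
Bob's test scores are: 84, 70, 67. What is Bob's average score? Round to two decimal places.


Add the scores:
84 + 70 + 67 = 221
Divide by the number of tests:
221 / 3 = 73.6666... ≈ 73.67

73.67


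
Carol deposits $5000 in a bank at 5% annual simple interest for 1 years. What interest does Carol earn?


Use the formula I = P x R x T / 100
P x R x T = 5000 x 5 x 1 = 25000
I = 25000 / 100 = $250

$250


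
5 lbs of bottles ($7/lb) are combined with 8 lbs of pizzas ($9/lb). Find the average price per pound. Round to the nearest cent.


Cost of bottles:
5 x $7 = $35
Cost of pizzas:
8 x $9 = $72
Total cost: $35 + $72 = $107
Total weight: 13 lbs
Average: $107 / 13 = $8.2307... ≈ $8.23/lb

$8.23/lb


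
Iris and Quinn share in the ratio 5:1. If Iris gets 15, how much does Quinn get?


Find the multiplier:
15 / 5 = 3
Apply to Quinn's share:
1 x 3 = 3

3


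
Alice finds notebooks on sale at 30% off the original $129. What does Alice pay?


Calculate the discount amount:
30% of $129 = $38.70
Subtract from original:
$129 - $38.70 = $90.30

$90.30


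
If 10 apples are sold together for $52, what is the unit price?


Total cost: $52
Number of items: 10
Unit price: $52 / 10 = $5.20

$5.20


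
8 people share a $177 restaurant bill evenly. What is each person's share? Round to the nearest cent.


Total bill: $177
Number of people: 8
Each pays: $177 / 8 = $22.125 ≈ $22.13

$22.13


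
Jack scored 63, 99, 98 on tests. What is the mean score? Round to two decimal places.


Add the scores:
63 + 99 + 98 = 260
Divide by the number of tests:
260 / 3 = 86.6666... ≈ 86.67

86.67


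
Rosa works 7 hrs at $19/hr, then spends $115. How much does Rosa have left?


Calculate earnings:
7 x $19 = $133
Subtract spending:
$133 - $115 = $18

$18


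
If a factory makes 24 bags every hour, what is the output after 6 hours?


Production rate: 24 bags per hour
Time: 6 hours
Total: 24 x 6 = 144 bags

144 bags


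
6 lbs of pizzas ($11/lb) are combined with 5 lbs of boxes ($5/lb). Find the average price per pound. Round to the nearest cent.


Cost of pizzas:
6 x $11 = $66
Cost of boxes:
5 x $5 = $25
Total cost: $66 + $25 = $91
Total weight: 11 lbs
Average: $91 / 11 = $8.2727... ≈ $8.27/lb

$8.27/lb


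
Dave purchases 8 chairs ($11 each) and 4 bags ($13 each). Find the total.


Cost of chairs:
8 x $11 = $88
Cost of bags:
4 x $13 = $52
Add both:
$88 + $52 = $140

$140


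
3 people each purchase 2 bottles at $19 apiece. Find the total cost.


Cost per person:
2 x $19 = $38
Group total:
3 x $38 = $114

$114


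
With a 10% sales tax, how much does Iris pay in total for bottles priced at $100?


Calculate the tax:
10% of $100 = $10
Add tax to price:
$100 + $10 = $110

$110


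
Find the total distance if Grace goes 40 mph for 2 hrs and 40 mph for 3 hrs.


Leg 1 distance:
40 x 2 = 80 miles
Leg 2 distance:
40 x 3 = 120 miles
Total distance:
80 + 120 = 200 miles

200 miles


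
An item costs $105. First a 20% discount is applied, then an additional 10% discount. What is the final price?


First discount:
20% of $105 = $21
Price after first discount:
$105 - $21 = $84
Second discount:
10% of $84 = $8.40
Final price:
$84 - $8.40 = $75.60

$75.60


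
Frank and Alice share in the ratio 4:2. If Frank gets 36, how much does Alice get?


Find the multiplier:
36 / 4 = 9
Apply to Alice's share:
2 x 9 = 18

18


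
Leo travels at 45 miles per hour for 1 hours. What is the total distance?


Use the formula: distance = speed x time
Speed = 45 mph, Time = 1 hours
45 x 1 = 45 miles

45 miles


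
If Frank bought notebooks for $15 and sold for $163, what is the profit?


Selling price = $163
Cost price = $15
Profit = selling price - cost price:
Profit = $163 - $15 = $148

$148


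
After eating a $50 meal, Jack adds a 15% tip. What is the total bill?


Calculate the tip:
15% of $50 = $7.50
Add tip to meal cost:
$50 + $7.50 = $57.50

$57.50


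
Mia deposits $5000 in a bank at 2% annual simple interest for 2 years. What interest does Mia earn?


Use the formula I = P x R x T / 100
P x R x T = 5000 x 2 x 2 = 20000
I = 20000 / 100 = $200

$200


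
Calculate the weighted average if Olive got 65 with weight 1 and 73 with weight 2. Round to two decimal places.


Weighted sum:
1 x 65 + 2 x 73 = 211
Total weight:
1 + 2 = 3
Weighted average:
211 / 3 = 70.3333... ≈ 70.33

70.33


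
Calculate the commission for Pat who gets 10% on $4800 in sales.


Convert rate to decimal:
10% = 0.1
Multiply by sales:
$4800 x 0.1 = $480

$480


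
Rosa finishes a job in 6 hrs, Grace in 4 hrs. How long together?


Rosa's rate: 1/6 of the job per hour
Grace's rate: 1/4 of the job per hour
Combined rate: 1/6 + 1/4 = 5/12 per hour
Time = 1 / (5/12) = 12/5 = 2.4 hours

2.4 hours


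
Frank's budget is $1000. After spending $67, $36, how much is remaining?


Add up expenses:
$67 + $36 = $103
Subtract from budget:
$1000 - $103 = $897

$897


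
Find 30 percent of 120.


Convert percentage to decimal:
30% = 0.3
Multiply:
120 x 0.3 = 36

36


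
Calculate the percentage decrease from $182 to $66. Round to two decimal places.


Find the absolute change:
|66 - 182| = 116
Divide by original and multiply by 100:
116 / 182 x 100 = 63.7362...% ≈ 63.74%

63.74%


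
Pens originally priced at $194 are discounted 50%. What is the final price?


Calculate the discount amount:
50% of $194 = $97
Subtract from original:
$194 - $97 = $97

$97


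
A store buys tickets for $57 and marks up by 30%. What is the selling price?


Calculate the markup amount:
30% of $57 = $17.10
Add to cost:
$57 + $17.10 = $74.10

$74.10


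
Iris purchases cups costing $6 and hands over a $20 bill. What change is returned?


Start with the amount paid:
$20
Subtract the price:
$20 - $6 = $14

$14


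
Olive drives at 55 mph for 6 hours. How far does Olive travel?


Use the formula: distance = speed x time
Speed = 55 mph, Time = 6 hours
55 x 6 = 330 miles

330 miles


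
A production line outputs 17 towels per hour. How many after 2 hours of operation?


Production rate: 17 towels per hour
Time: 2 hours
Total: 17 x 2 = 34 towels

34 towels


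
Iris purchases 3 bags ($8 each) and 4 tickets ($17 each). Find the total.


Cost of bags:
3 x $8 = $24
Cost of tickets:
4 x $17 = $68
Add both:
$24 + $68 = $92

$92


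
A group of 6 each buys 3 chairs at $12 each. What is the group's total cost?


Cost per person:
3 x $12 = $36
Group total:
6 x $36 = $216

$216


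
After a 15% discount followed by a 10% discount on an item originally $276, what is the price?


First discount:
15% of $276 = $41.40
Price after first discount:
$276 - $41.40 = $234.60
Second discount:
10% of $234.60 = $23.46
Final price:
$234.60 - $23.46 = $211.14

$211.14


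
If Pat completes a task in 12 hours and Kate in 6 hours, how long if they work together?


Pat's rate: 1/12 of the job per hour
Kate's rate: 1/6 of the job per hour
Combined rate: 1/12 + 1/6 = 1/4 per hour
Time = 1 / (1/4) = 4 hours

4 hours


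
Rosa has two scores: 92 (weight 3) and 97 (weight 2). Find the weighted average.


Weighted sum:
3 x 92 + 2 x 97 = 470
Total weight:
3 + 2 = 5
Weighted average:
470 / 5 = 94

94


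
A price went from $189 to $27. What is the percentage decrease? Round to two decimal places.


Find the absolute change:
|27 - 189| = 162
Divide by original and multiply by 100:
162 / 189 x 100 = 85.7142...% ≈ 85.71%

85.71%


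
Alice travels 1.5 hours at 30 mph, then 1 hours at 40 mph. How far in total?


Leg 1 distance:
30 x 1.5 = 45 miles
Leg 2 distance:
40 x 1 = 40 miles
Total distance:
45 + 40 = 85 miles

85 miles


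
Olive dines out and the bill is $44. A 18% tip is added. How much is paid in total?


Calculate the tip:
18% of $44 = $7.92
Add tip to meal cost:
$44 + $7.92 = $51.92

$51.92


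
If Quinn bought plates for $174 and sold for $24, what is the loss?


Selling price = $24
Cost price = $174
Loss = cost price - selling price:
Loss = $174 - $24 = $150

$150


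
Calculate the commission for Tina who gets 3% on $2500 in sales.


Convert rate to decimal:
3% = 0.03
Multiply by sales:
$2500 x 0.03 = $75

$75


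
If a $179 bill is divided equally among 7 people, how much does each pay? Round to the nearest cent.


Total bill: $179
Number of people: 7
Each pays: $179 / 7 = $25.5714... ≈ $25.57

$25.57


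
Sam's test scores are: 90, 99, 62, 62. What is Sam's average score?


Add the scores:
90 + 99 + 62 + 62 = 313
Divide by the number of tests:
313 / 4 = 78.25

78.25


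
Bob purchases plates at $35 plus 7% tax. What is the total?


Calculate the tax:
7% of $35 = $2.45
Add tax to price:
$35 + $2.45 = $37.45

$37.45


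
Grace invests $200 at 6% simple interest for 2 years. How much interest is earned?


Use the formula I = P x R x T / 100
P x R x T = 200 x 6 x 2 = 2400
I = 2400 / 100 = $24

$24


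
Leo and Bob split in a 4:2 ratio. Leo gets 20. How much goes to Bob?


Find the multiplier:
20 / 4 = 5
Apply to Bob's share:
2 x 5 = 10

10


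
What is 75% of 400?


Convert percentage to decimal:
75% = 0.75
Multiply:
400 x 0.75 = 300

300


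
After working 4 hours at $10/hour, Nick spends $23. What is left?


Calculate earnings:
4 x $10 = $40
Subtract spending:
$40 - $23 = $17

$17


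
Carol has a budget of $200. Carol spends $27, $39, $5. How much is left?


Add up expenses:
$27 + $39 + $5 = $71
Subtract from budget:
$200 - $71 = $129

$129


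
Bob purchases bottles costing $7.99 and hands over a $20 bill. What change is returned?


Start with the amount paid:
$20
Subtract the price:
$20 - $7.99 = $12.01

$12.01


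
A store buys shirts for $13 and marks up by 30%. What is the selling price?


Calculate the markup amount:
30% of $13 = $3.90
Add to cost:
$13 + $3.90 = $16.90

$16.90


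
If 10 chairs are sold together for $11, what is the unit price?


Total cost: $11
Number of items: 10
Unit price: $11 / 10 = $1.10

$1.10


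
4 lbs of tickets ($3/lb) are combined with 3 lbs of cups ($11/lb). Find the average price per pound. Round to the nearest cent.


Cost of tickets:
4 x $3 = $12
Cost of cups:
3 x $11 = $33
Total cost: $12 + $33 = $45
Total weight: 7 lbs
Average: $45 / 7 = $6.4285... ≈ $6.43/lb

$6.43/lb


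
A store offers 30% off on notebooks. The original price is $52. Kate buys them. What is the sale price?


Calculate the discount amount:
30% of $52 = $15.60
Subtract from original:
$52 - $15.60 = $36.40

$36.40


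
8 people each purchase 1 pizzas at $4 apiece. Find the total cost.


Cost per person:
1 x $4 = $4
Group total:
8 x $4 = $32

$32


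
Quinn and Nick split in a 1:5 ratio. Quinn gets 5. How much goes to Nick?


Find the multiplier:
5 / 1 = 5
Apply to Nick's share:
5 x 5 = 25

25


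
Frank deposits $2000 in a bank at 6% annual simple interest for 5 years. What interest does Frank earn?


Use the formula I = P x R x T / 100
P x R x T = 2000 x 6 x 5 = 60000
I = 60000 / 100 = $600

$600


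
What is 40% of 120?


Convert percentage to decimal:
40% = 0.4
Multiply:
120 x 0.4 = 48

48


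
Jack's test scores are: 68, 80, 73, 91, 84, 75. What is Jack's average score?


Add the scores:
68 + 80 + 73 + 91 + 84 + 75 = 471
Divide by the number of tests:
471 / 6 = 78.5

78.5


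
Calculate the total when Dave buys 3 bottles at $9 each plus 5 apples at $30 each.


Cost of bottles:
3 x $9 = $27
Cost of apples:
5 x $30 = $150
Add both:
$27 + $150 = $177

$177


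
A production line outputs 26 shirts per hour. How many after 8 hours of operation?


Production rate: 26 shirts per hour
Time: 8 hours
Total: 26 x 8 = 208 shirts

208 shirts


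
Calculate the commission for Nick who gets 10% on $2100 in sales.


Convert rate to decimal:
10% = 0.1
Multiply by sales:
$2100 x 0.1 = $210

$210


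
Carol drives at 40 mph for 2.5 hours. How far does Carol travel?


Use the formula: distance = speed x time
Speed = 40 mph, Time = 2.5 hours
40 x 2.5 = 100 miles

100 miles


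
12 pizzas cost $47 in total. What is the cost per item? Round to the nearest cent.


Total cost: $47
Number of items: 12
Unit price: $47 / 12 = $3.9166... ≈ $3.92

$3.92


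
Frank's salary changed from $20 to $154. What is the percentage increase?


Find the absolute change:
|154 - 20| = 134
Divide by original and multiply by 100:
134 / 20 x 100 = 670%

670%


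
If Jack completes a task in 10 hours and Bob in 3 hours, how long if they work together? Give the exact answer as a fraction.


Jack's rate: 1/10 of the job per hour
Bob's rate: 1/3 of the job per hour
Combined rate: 1/10 + 1/3 = 13/30 per hour
Time = 1 / (13/30) = 30/13 hours (≈ 2.31 hours)

30/13 hours


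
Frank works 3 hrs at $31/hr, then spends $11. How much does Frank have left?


Calculate earnings:
3 x $31 = $93
Subtract spending:
$93 - $11 = $82

$82


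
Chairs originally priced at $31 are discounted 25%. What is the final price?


Calculate the discount amount:
25% of $31 = $7.75
Subtract from original:
$31 - $7.75 = $23.25

$23.25


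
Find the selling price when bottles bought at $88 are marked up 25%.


Calculate the markup amount:
25% of $88 = $22
Add to cost:
$88 + $22 = $110

$110


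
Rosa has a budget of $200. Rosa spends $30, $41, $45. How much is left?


Add up expenses:
$30 + $41 + $45 = $116
Subtract from budget:
$200 - $116 = $84

$84


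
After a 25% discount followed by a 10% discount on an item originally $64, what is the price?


First discount:
25% of $64 = $16
Price after first discount:
$64 - $16 = $48
Second discount:
10% of $48 = $4.80
Final price:
$48 - $4.80 = $43.20

$43.20


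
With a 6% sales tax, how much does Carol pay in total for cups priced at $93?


Calculate the tax:
6% of $93 = $5.58
Add tax to price:
$93 + $5.58 = $98.58

$98.58


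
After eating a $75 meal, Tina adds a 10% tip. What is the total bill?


Calculate the tip:
10% of $75 = $7.50
Add tip to meal cost:
$75 + $7.50 = $82.50

$82.50


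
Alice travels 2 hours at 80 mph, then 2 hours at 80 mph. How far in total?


Leg 1 distance:
80 x 2 = 160 miles
Leg 2 distance:
80 x 2 = 160 miles
Total distance:
160 + 160 = 320 miles

320 miles


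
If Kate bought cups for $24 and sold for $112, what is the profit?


Selling price = $112
Cost price = $24
Profit = selling price - cost price:
Profit = $112 - $24 = $88

$88


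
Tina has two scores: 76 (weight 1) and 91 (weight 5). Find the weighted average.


Weighted sum:
1 x 76 + 5 x 91 = 531
Total weight:
1 + 5 = 6
Weighted average:
531 / 6 = 88.5

88.5


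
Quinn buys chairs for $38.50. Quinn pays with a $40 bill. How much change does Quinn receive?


Start with the amount paid:
$40
Subtract the price:
$40 - $38.50 = $1.50

$1.50


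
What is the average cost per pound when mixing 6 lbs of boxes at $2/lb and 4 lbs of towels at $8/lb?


Cost of boxes:
6 x $2 = $12
Cost of towels:
4 x $8 = $32
Total cost: $12 + $32 = $44
Total weight: 10 lbs
Average: $44 / 10 = $4.40/lb

$4.40/lb


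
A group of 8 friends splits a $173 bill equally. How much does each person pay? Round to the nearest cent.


Total bill: $173
Number of people: 8
Each pays: $173 / 8 = $21.625 ≈ $21.63

$21.63


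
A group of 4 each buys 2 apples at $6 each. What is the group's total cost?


Cost per person:
2 x $6 = $12
Group total:
4 x $12 = $48

$48


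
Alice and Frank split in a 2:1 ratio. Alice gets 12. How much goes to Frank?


Find the multiplier:
12 / 2 = 6
Apply to Frank's share:
1 x 6 = 6

6


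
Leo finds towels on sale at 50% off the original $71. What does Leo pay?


Calculate the discount amount:
50% of $71 = $35.50
Subtract from original:
$71 - $35.50 = $35.50

$35.50


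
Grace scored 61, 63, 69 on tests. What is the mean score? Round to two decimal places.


Add the scores:
61 + 63 + 69 = 193
Divide by the number of tests:
193 / 3 = 64.3333... ≈ 64.33

64.33


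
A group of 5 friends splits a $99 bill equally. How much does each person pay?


Total bill: $99
Number of people: 5
Each pays: $99 / 5 = $19.80

$19.80


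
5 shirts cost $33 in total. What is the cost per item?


Total cost: $33
Number of items: 5
Unit price: $33 / 5 = $6.60

$6.60


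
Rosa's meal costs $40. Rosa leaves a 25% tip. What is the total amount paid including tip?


Calculate the tip:
25% of $40 = $10
Add tip to meal cost:
$40 + $10 = $50

$50


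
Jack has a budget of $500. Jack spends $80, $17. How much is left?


Add up expenses:
$80 + $17 = $97
Subtract from budget:
$500 - $97 = $403

$403


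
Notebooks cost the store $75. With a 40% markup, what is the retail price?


Calculate the markup amount:
40% of $75 = $30
Add to cost:
$75 + $30 = $105

$105


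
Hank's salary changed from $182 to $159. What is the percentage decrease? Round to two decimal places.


Find the absolute change:
|159 - 182| = 23
Divide by original and multiply by 100:
23 / 182 x 100 = 12.6373...% ≈ 12.64%

12.64%


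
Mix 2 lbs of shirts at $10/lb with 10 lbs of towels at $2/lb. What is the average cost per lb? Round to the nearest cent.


Cost of shirts:
2 x $10 = $20
Cost of towels:
10 x $2 = $20
Total cost: $20 + $20 = $40
Total weight: 12 lbs
Average: $40 / 12 = $3.3333... ≈ $3.33/lb

$3.33/lb


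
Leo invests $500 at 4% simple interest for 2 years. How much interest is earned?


Use the formula I = P x R x T / 100
P x R x T = 500 x 4 x 2 = 4000
I = 4000 / 100 = $40

$40


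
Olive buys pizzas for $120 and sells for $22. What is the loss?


Selling price = $22
Cost price = $120
Loss = cost price - selling price:
Loss = $120 - $22 = $98

$98


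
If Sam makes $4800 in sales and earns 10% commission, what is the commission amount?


Convert rate to decimal:
10% = 0.1
Multiply by sales:
$4800 x 0.1 = $480

$480


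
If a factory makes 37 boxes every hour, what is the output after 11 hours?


Production rate: 37 boxes per hour
Time: 11 hours
Total: 37 x 11 = 407 boxes

407 boxes


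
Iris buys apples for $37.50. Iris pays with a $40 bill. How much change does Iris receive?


Start with the amount paid:
$40
Subtract the price:
$40 - $37.50 = $2.50

$2.50


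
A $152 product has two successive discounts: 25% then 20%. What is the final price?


First discount:
25% of $152 = $38
Price after first discount:
$152 - $38 = $114
Second discount:
20% of $114 = $22.80
Final price:
$114 - $22.80 = $91.20

$91.20


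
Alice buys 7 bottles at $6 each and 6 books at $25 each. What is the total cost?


Cost of bottles:
7 x $6 = $42
Cost of books:
6 x $25 = $150
Add both:
$42 + $150 = $192

$192


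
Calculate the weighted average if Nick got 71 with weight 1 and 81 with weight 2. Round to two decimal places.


Weighted sum:
1 x 71 + 2 x 81 = 233
Total weight:
1 + 2 = 3
Weighted average:
233 / 3 = 77.6666... ≈ 77.67

77.67


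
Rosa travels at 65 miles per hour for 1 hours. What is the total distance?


Use the formula: distance = speed x time
Speed = 65 mph, Time = 1 hours
65 x 1 = 65 miles

65 miles
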